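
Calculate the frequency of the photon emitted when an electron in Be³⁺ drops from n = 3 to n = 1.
4.679e+16 Hz

First, find the transition energy:
E_3 = -13.6057 × 4² / 3² = -24.18791 eV
E_1 = -13.6057 × 4² / 1² = -217.69120 eV
|ΔE| = |E_1 - E_3| = 193.50329 eV

Convert to Joules: E = 193.50329 eV × (1.602177 × 10⁻¹⁹ J/eV) = 3.10027e-17 J

Using E = hf:
f = E/h = 3.10027e-17 J / (6.62607 × 10⁻³⁴ J·s)
f = 4.679e+16 Hz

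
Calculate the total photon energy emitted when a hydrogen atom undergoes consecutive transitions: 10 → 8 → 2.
3.265 eV

The energy levels of hydrogen are E_n = -13.6057 / n² eV.

First transition (10 → 8):
ΔE₁ = |E_8 - E_10|
ΔE₁ = |-0.212589063 - (-0.136057000)| = 0.076532 eV

Second transition (8 → 2):
ΔE₂ = |E_2 - E_8|
ΔE₂ = |-3.401425000 - (-0.212589063)| = 3.188836 eV

Total energy released:
E_total = ΔE₁ + ΔE₂ = 0.076532 + 3.188836 = 3.265 eV

Note: This equals the direct transition 10 → 2: 3.265 eV ✓
Energy is conserved regardless of the path taken.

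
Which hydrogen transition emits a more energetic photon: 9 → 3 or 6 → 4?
9 → 3

Calculate the energy for each transition:

Transition 9 → 3:
ΔE₁ = |E_3 - E_9| = |-13.6057/3² - (-13.6057/9²)|
ΔE₁ = |-1.51174444 - (-0.16797160)| = 1.34377 eV

Transition 6 → 4:
ΔE₂ = |E_4 - E_6| = |-13.6057/4² - (-13.6057/6²)|
ΔE₂ = |-0.85035625 - (-0.37793611)| = 0.47242 eV

Since 1.34377 eV > 0.47242 eV, the transition 9 → 3 emits the more energetic photon.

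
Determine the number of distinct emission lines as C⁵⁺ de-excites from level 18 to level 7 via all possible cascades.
66

The electron can occupy levels n = 7, 8, ..., 18 during de-excitation — that is m = 18 - 7 + 1 = 12 distinct levels.

The number of distinct spectral lines equals the number of ways to choose 2 of these m levels (each pair gives one possible emission transition):

Number of lines = m(m-1)/2 = 12×11/2 = 66

These correspond to all possible transitions between the 12 levels:
18 → 17, 18 → 16, 18 → 15, 18 → 14, 18 → 13, 18 → 12, 18 → 11, 18 → 10...

Each transition produces a photon with a unique energy (and thus wavelength). This count does not depend on Z.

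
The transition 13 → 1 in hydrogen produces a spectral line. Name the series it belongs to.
Lyman series

The spectral series in hydrogen are named based on the final (lower) energy level:
- Lyman series: n_final = 1 (ultraviolet)
- Balmer series: n_final = 2 (visible/near-UV)
- Paschen series: n_final = 3 (infrared)
- Brackett series: n_final = 4 (infrared)
- Pfund series: n_final = 5 (far infrared)

Since this transition ends at n = 1, it belongs to the Lyman series.

For reference, this 13 → 1 line has photon energy
ΔE = 13.6057 eV × (1/1² - 1/13²) = 13.525193 eV,
corresponding to wavelength λ = hc/ΔE = 1239.84 eV·nm / 13.525193 eV = 91.6689 nm in the ultraviolet region.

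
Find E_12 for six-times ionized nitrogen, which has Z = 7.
-4.63 eV

For hydrogen-like ions, the energy levels scale with Z²:
E_n = -13.6057 Z² / n² eV

For N⁶⁺ (Z = 7) at n = 12:
E_12 = -13.6057 × 7² / 12²
E_12 = -13.6057 × 49 / 144
E_12 = -666.6793 / 144
E_12 = -4.63 eV

The energy is 49 times more negative than hydrogen at the same n due to the stronger nuclear charge.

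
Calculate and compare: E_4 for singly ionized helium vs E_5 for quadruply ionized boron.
B⁴⁺ at n = 5 (E = -13.606 eV)

Using E_n = -13.6057 Z² / n² eV:

He⁺ (Z = 2) at n = 4:
E = -13.6057 × 2² / 4² = -13.6057 × 4 / 16 = -3.401425 eV

B⁴⁺ (Z = 5) at n = 5:
E = -13.6057 × 5² / 5² = -13.6057 × 25 / 25 = -13.605700 eV

Since -13.605700 eV < -3.401425 eV,
B⁴⁺ at n = 5 is more tightly bound (requires more energy to ionize).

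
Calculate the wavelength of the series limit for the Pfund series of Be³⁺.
142.385177 nm

The series limit corresponds to the transition from n = ∞ to n = 5.
This is the highest energy (shortest wavelength) transition in the Pfund series.

E_∞ = 0 eV
E_5 = -13.6057 × 4² / 5² = -8.7076480000 eV

Energy at series limit:
ΔE = E_∞ - E_5 = 0 - (-8.7076480000) = 8.7076480000 eV
λ = hc/E = 1239.84 eV·nm / 8.7076480000 eV = 142.385177 nm

This energy equals the ionization energy from the n = 5 state of Be³⁺.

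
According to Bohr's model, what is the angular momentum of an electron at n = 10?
1.05e-33 J·s (or 10ℏ)

In the Bohr model, angular momentum is quantized:
L = nℏ

where ℏ = h/(2π) = 1.0546e-34 J·s

For n = 10:
L = 10 × 1.0546e-34 J·s
L = 1.05e-33 J·s

This can also be written as L = 10ℏ.
The angular momentum is an integer multiple of the reduced Planck constant.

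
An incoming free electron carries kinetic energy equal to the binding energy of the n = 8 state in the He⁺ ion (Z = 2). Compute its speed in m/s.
5.4692e+05 m/s (or 0.18% of c)

The binding energy at n = 8 for He⁺ is:
E_8 = -13.6057 × 2²/8² = -0.85035625 eV
|E_8| = 0.85035625 eV

Convert to Joules:
KE = 0.85035625 eV × (1.602177 × 10⁻¹⁹ J/eV) = 1.362421e-19 J

Using KE = ½mv²:
v = √(2·KE/m_e)
v = √(2 × 1.362421e-19 J / 9.10938 × 10⁻³¹ kg)
v = 5.4692e+05 m/s

This is approximately 0.18% the speed of light.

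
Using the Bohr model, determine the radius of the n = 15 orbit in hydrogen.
11.9065 nm (or 119.0648 Å)

The Bohr radius formula is:
r_n = n² a₀ / Z

where a₀ = 0.0529177 nm is the Bohr radius.

For H (Z = 1) at n = 15:
r_15 = 15² × 0.0529177 nm / 1
r_15 = 225 × 0.0529177 nm / 1
r_15 = 11.90648 nm / 1
r_15 = 11.9065 nm

The electron orbits at approximately 11.9065 nm from the nucleus.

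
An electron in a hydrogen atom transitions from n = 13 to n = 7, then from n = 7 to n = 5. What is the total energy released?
0.463721 eV

The energy levels of hydrogen are E_n = -13.6057 / n² eV.

First transition (13 → 7):
ΔE₁ = |E_7 - E_13|
ΔE₁ = |-0.277667346939 - (-0.080507100592)| = 0.197160246 eV

Second transition (7 → 5):
ΔE₂ = |E_5 - E_7|
ΔE₂ = |-0.544228000000 - (-0.277667346939)| = 0.266560653 eV

Total energy released:
E_total = ΔE₁ + ΔE₂ = 0.197160246 + 0.266560653 = 0.463721 eV

Note: This equals the direct transition 13 → 5: 0.463721 eV ✓
Energy is conserved regardless of the path taken.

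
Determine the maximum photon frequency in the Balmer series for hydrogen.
8.225e+14 Hz

The series limit corresponds to the transition from n = ∞ to n = 2.
This is the highest energy (shortest wavelength) transition in the Balmer series.

E_∞ = 0 eV
E_2 = -13.6057 / 2² = -3.401425 eV

Energy at series limit:
ΔE = E_∞ - E_2 = 0 - (-3.401425) = 3.401425 eV
E = 3.401425 eV × (1.602177 × 10⁻¹⁹ J/eV) = 5.44968e-19 J
f = E/h = 5.44968e-19 J / (6.62607 × 10⁻³⁴ J·s) = 8.225e+14 Hz

This energy equals the ionization energy from the n = 2 state of hydrogen.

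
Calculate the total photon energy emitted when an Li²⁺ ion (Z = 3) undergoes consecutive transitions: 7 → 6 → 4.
5.154 eV

The energy levels of Li²⁺ are E_n = -13.6057 × 3² / n² eV.

First transition (7 → 6):
ΔE₁ = |E_6 - E_7|
ΔE₁ = |-3.401425000 - (-2.499006122)| = 0.902419 eV

Second transition (6 → 4):
ΔE₂ = |E_4 - E_6|
ΔE₂ = |-7.653206250 - (-3.401425000)| = 4.251781 eV

Total energy released:
E_total = ΔE₁ + ΔE₂ = 0.902419 + 4.251781 = 5.154 eV

Note: This equals the direct transition 7 → 4: 5.154 eV ✓
Energy is conserved regardless of the path taken.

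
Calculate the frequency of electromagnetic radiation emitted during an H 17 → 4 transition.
1.942e+14 Hz

First, find the transition energy:
E_17 = -13.6057 / 17² = -0.0470785 eV
E_4 = -13.6057 / 4² = -0.8503563 eV
|ΔE| = |E_4 - E_17| = 0.8032778 eV

Convert to Joules: E = 0.8032778 eV × (1.602177 × 10⁻¹⁹ J/eV) = 1.28699e-19 J

Using E = hf:
f = E/h = 1.28699e-19 J / (6.62607 × 10⁻³⁴ J·s)
f = 1.942e+14 Hz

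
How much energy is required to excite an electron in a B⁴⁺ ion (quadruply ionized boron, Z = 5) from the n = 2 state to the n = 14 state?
83.3002 eV

The energy levels of a hydrogen-like atom are E_n = -13.6057 Z² eV / n².

Energy at n = 2: E_2 = -13.6057 × 5² / 2² = -85.0356250 eV
Energy at n = 14: E_14 = -13.6057 × 5² / 14² = -1.7354209 eV

The excitation energy is the difference:
ΔE = E_14 - E_2
ΔE = -1.7354209 - (-85.0356250)
ΔE = 83.3002 eV

Since this is positive, energy must be absorbed (photon absorption).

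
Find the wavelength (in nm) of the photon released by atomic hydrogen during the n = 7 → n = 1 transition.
93.03 nm

First, find the transition energy using E_n = -13.6057 / n² eV:
E_7 = -13.6057 / 7² = -0.2777 eV
E_1 = -13.6057 / 1² = -13.6057 eV

Photon energy: |ΔE| = |E_1 - E_7| = 13.3280 eV

Convert to wavelength using E = hc/λ with hc = 1239.84 eV·nm:
λ = hc/E = 1239.84 eV·nm / 13.3280 eV
λ = 93.03 nm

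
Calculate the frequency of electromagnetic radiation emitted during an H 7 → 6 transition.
2.42449e+13 Hz

First, find the transition energy:
E_7 = -13.6057 / 7² = -0.277667347 eV
E_6 = -13.6057 / 6² = -0.377936111 eV
|ΔE| = |E_6 - E_7| = 0.100268764 eV

Convert to Joules: E = 0.100268764 eV × (1.602177 × 10⁻¹⁹ J/eV) = 1.6064831e-20 J

Using E = hf:
f = E/h = 1.6064831e-20 J / (6.62607 × 10⁻³⁴ J·s)
f = 2.42449e+13 Hz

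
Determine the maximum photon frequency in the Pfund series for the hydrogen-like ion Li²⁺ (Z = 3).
1.184e+15 Hz

The series limit corresponds to the transition from n = ∞ to n = 5.
This is the highest energy (shortest wavelength) transition in the Pfund series.

E_∞ = 0 eV
E_5 = -13.6057 × 3² / 5² = -4.898052 eV

Energy at series limit:
ΔE = E_∞ - E_5 = 0 - (-4.898052) = 4.898052 eV
E = 4.898052 eV × (1.602177 × 10⁻¹⁹ J/eV) = 7.84755e-19 J
f = E/h = 7.84755e-19 J / (6.62607 × 10⁻³⁴ J·s) = 1.184e+15 Hz

This energy equals the ionization energy from the n = 5 state of Li²⁺.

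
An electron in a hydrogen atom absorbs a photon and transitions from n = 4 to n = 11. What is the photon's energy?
0.737912 eV

The energy levels of a hydrogen-like atom are E_n = -13.6057 eV / n².

Energy at n = 4: E_4 = -13.6057 / 4² = -0.850356250 eV
Energy at n = 11: E_11 = -13.6057 / 11² = -0.112443802 eV

The excitation energy is the difference:
ΔE = E_11 - E_4
ΔE = -0.112443802 - (-0.850356250)
ΔE = 0.737912 eV

Since this is positive, energy must be absorbed (photon absorption).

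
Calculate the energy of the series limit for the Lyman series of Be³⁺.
217.6912 eV

The series limit corresponds to the transition from n = ∞ to n = 1.
This is the highest energy (shortest wavelength) transition in the Lyman series.

E_∞ = 0 eV
E_1 = -13.6057 × 4² / 1² = -217.6912 eV

Energy at series limit:
ΔE = E_∞ - E_1 = 0 - (-217.6912) = 217.6912 eV

This energy equals the ionization energy from the n = 1 state of Be³⁺.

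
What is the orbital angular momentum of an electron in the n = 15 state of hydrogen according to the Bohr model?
1.5819e-33 J·s (or 15ℏ)

In the Bohr model, angular momentum is quantized:
L = nℏ

where ℏ = h/(2π) = 1.054572e-34 J·s

For n = 15:
L = 15 × 1.054572e-34 J·s
L = 1.5819e-33 J·s

This can also be written as L = 15ℏ.
The angular momentum is an integer multiple of the reduced Planck constant.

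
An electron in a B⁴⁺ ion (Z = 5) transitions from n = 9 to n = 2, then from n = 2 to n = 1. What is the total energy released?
335.943210 eV

The energy levels of B⁴⁺ are E_n = -13.6057 × 5² / n² eV.

First transition (9 → 2):
ΔE₁ = |E_2 - E_9|
ΔE₁ = |-85.035625000000 - (-4.199290123457)| = 80.836334877 eV

Second transition (2 → 1):
ΔE₂ = |E_1 - E_2|
ΔE₂ = |-340.142500000000 - (-85.035625000000)| = 255.106875000 eV

Total energy released:
E_total = ΔE₁ + ΔE₂ = 80.836334877 + 255.106875000 = 335.943210 eV

Note: This equals the direct transition 9 → 1: 335.943210 eV ✓
Energy is conserved regardless of the path taken.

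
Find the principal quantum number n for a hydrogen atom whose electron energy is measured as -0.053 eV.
n = 16

The exact energy levels follow E_n = -13.6057 eV / n².

The measured value (-0.053 eV) is reported to only 2 significant figures, so we must test candidate n values and see which one matches to that precision.

Candidate energies:
  n = 14:  E = -13.6057/14² = -0.06942 eV
  n = 15:  E = -13.6057/15² = -0.06047 eV
  n = 16:  E = -13.6057/16² = -0.05315 eV  ← matches
  n = 17:  E = -13.6057/17² = -0.04708 eV
  n = 18:  E = -13.6057/18² = -0.04199 eV

Checking against the measurement of -0.053 eV (2 sig figs), only n = 16 agrees:
E_16 = -0.05315 eV, which rounds to -0.053 eV ✓

Therefore n = 16.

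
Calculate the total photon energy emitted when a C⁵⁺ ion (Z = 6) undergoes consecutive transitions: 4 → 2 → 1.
459.19 eV

The energy levels of C⁵⁺ are E_n = -13.6057 × 6² / n² eV.

First transition (4 → 2):
ΔE₁ = |E_2 - E_4|
ΔE₁ = |-122.45130000 - (-30.61282500)| = 91.83848 eV

Second transition (2 → 1):
ΔE₂ = |E_1 - E_2|
ΔE₂ = |-489.80520000 - (-122.45130000)| = 367.35390 eV

Total energy released:
E_total = ΔE₁ + ΔE₂ = 91.83848 + 367.35390 = 459.19 eV

Note: This equals the direct transition 4 → 1: 459.19 eV ✓
Energy is conserved regardless of the path taken.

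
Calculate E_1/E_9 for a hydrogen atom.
81.000000

Using E_n = -13.6057 Z² / n² eV with Z = 1:

E_1 = -13.6057 / 1² = -13.6057 / 1 = -13.605700000000 eV
E_9 = -13.6057 / 9² = -13.6057 / 81 = -0.167971604938 eV

The ratio is:
E_1/E_9 = (-13.605700000000) / (-0.167971604938)
E_1/E_9 = (-13.6057/1) / (-13.6057/81)
E_1/E_9 = 81/1
E_1/E_9 = 81.000000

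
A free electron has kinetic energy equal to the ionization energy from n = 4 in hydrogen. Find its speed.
5.469e+05 m/s (or 0.18% of c)

The binding energy at n = 4 for hydrogen is:
E_4 = -13.6057/4² = -0.8503563 eV
|E_4| = 0.8503563 eV

Convert to Joules:
KE = 0.8503563 eV × (1.602177 × 10⁻¹⁹ J/eV) = 1.36242e-19 J

Using KE = ½mv²:
v = √(2·KE/m_e)
v = √(2 × 1.36242e-19 J / 9.10938 × 10⁻³¹ kg)
v = 5.469e+05 m/s

This is approximately 0.18% the speed of light.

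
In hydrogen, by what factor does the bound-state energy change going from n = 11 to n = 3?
13.444444

Using E_n = -13.6057 Z² / n² eV with Z = 1:

E_3 = -13.6057 / 3² = -13.6057 / 9 = -1.511744444444 eV
E_11 = -13.6057 / 11² = -13.6057 / 121 = -0.112443801653 eV

The ratio is:
E_3/E_11 = (-1.511744444444) / (-0.112443801653)
E_3/E_11 = (-13.6057/9) / (-13.6057/121)
E_3/E_11 = 121/9
E_3/E_11 = 13.444444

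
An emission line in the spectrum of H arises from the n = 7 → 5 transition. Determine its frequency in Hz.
6.445e+13 Hz

First, find the transition energy:
E_7 = -13.6057 / 7² = -0.27766735 eV
E_5 = -13.6057 / 5² = -0.54422800 eV
|ΔE| = |E_5 - E_7| = 0.26656065 eV

Convert to Joules: E = 0.26656065 eV × (1.602177 × 10⁻¹⁹ J/eV) = 4.27077e-20 J

Using E = hf:
f = E/h = 4.27077e-20 J / (6.62607 × 10⁻³⁴ J·s)
f = 6.445e+13 Hz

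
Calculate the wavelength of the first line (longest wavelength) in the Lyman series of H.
121.502 nm

The longest wavelength corresponds to the smallest energy transition in the series.
The Lyman series has all transitions ending at n_f = 1.

For H, the first line (α-line) is the jump from n = 2 to n = 1:
E_2 = -13.6057 / 2² = -3.401425 eV
E_1 = -13.6057 / 1² = -13.605700 eV
ΔE = E_2 - E_1 = 10.204275 eV

λ = hc/E = 1239.84 eV·nm / 10.204275 eV
λ = 121.502 nm

This is the α-line of the Lyman series in H.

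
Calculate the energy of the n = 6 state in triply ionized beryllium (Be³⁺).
-6.05 eV

For hydrogen-like ions, the energy levels scale with Z²:
E_n = -13.6057 Z² / n² eV

For Be³⁺ (Z = 4) at n = 6:
E_6 = -13.6057 × 4² / 6²
E_6 = -13.6057 × 16 / 36
E_6 = -217.6912 / 36
E_6 = -6.05 eV

The energy is 16 times more negative than hydrogen at the same n due to the stronger nuclear charge.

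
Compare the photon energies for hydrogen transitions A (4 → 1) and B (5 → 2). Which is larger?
4 → 1

Calculate the energy for each transition:

Transition 4 → 1:
ΔE₁ = |E_1 - E_4| = |-13.6057/1² - (-13.6057/4²)|
ΔE₁ = |-13.6057000000 - (-0.8503562500)| = 12.7553438 eV

Transition 5 → 2:
ΔE₂ = |E_2 - E_5| = |-13.6057/2² - (-13.6057/5²)|
ΔE₂ = |-3.4014250000 - (-0.5442280000)| = 2.8571970 eV

Since 12.7553438 eV > 2.8571970 eV, the transition 4 → 1 emits the more energetic photon.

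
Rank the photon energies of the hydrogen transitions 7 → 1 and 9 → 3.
7 → 1

Calculate the energy for each transition:

Transition 7 → 1:
ΔE₁ = |E_1 - E_7| = |-13.6057/1² - (-13.6057/7²)|
ΔE₁ = |-13.6057000000 - (-0.2776673469)| = 13.3280327 eV

Transition 9 → 3:
ΔE₂ = |E_3 - E_9| = |-13.6057/3² - (-13.6057/9²)|
ΔE₂ = |-1.5117444444 - (-0.1679716049)| = 1.3437728 eV

Since 13.3280327 eV > 1.3437728 eV, the transition 7 → 1 emits the more energetic photon.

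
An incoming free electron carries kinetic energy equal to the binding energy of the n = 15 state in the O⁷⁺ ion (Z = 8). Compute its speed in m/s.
1.17e+06 m/s (or 0.389191% of c)

The binding energy at n = 15 for O⁷⁺ is:
E_15 = -13.6057 × 8²/15² = -3.87006578 eV
|E_15| = 3.87006578 eV

Convert to Joules:
KE = 3.87006578 eV × (1.602177 × 10⁻¹⁹ J/eV) = 6.2005e-19 J

Using KE = ½mv²:
v = √(2·KE/m_e)
v = √(2 × 6.2005e-19 J / 9.10938 × 10⁻³¹ kg)
v = 1.17e+06 m/s

This is approximately 0.389191% the speed of light.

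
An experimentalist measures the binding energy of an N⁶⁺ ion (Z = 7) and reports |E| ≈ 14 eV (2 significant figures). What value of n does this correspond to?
n = 7

The exact energy levels follow E_n = -13.6057 Z² / n² eV with Z = 7.

The measured value (-14 eV) is reported to only 2 significant figures, so we must test candidate n values and see which one matches to that precision.

Candidate energies:
  n = 5:  E = -13.6057 × 7² / 5² = -26.66717 eV
  n = 6:  E = -13.6057 × 7² / 6² = -18.51887 eV
  n = 7:  E = -13.6057 × 7² / 7² = -13.60570 eV  ← matches
  n = 8:  E = -13.6057 × 7² / 8² = -10.41686 eV
  n = 9:  E = -13.6057 × 7² / 9² = -8.23061 eV

Checking against the measurement of -14 eV (2 sig figs), only n = 7 agrees:
E_7 = -13.60570 eV, which rounds to -14 eV ✓

Therefore n = 7.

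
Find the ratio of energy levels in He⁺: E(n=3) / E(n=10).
11.11111

Using E_n = -13.6057 Z² / n² eV with Z = 2:

E_3 = -13.6057 × 2² / 3² = -54.4228 / 9 = -6.04697777778 eV
E_10 = -13.6057 × 2² / 10² = -54.4228 / 100 = -0.54422800000 eV

The ratio is:
E_3/E_10 = (-6.04697777778) / (-0.54422800000)
E_3/E_10 = (-54.4228/9) / (-54.4228/100)
E_3/E_10 = 100/9
E_3/E_10 = 11.11111
(Note: the Z² factors cancel in the ratio.)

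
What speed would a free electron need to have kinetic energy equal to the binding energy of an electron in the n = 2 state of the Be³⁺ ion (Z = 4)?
4.3754e+06 m/s (or 1.459% of c)

The binding energy at n = 2 for Be³⁺ is:
E_2 = -13.6057 × 4²/2² = -54.422800 eV
|E_2| = 54.422800 eV

Convert to Joules:
KE = 54.422800 eV × (1.602177 × 10⁻¹⁹ J/eV) = 8.719496e-18 J

Using KE = ½mv²:
v = √(2·KE/m_e)
v = √(2 × 8.719496e-18 J / 9.10938 × 10⁻³¹ kg)
v = 4.3754e+06 m/s

This is approximately 1.459% the speed of light.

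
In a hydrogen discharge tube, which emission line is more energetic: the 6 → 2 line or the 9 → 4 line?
6 → 2

Calculate the energy for each transition:

Transition 6 → 2:
ΔE₁ = |E_2 - E_6| = |-13.6057/2² - (-13.6057/6²)|
ΔE₁ = |-3.4014250000 - (-0.3779361111)| = 3.0234889 eV

Transition 9 → 4:
ΔE₂ = |E_4 - E_9| = |-13.6057/4² - (-13.6057/9²)|
ΔE₂ = |-0.8503562500 - (-0.1679716049)| = 0.6823846 eV

Since 3.0234889 eV > 0.6823846 eV, the transition 6 → 2 emits the more energetic photon.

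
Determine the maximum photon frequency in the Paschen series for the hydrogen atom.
3.66e+14 Hz

The series limit corresponds to the transition from n = ∞ to n = 3.
This is the highest energy (shortest wavelength) transition in the Paschen series.

E_∞ = 0 eV
E_3 = -13.6057 / 3² = -1.51174 eV

Energy at series limit:
ΔE = E_∞ - E_3 = 0 - (-1.51174) = 1.51174 eV
E = 1.51174 eV × (1.602177 × 10⁻¹⁹ J/eV) = 2.4221e-19 J
f = E/h = 2.4221e-19 J / (6.62607 × 10⁻³⁴ J·s) = 3.66e+14 Hz

This energy equals the ionization energy from the n = 3 state of hydrogen.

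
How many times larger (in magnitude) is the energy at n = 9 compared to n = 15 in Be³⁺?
2.7778

Using E_n = -13.6057 Z² / n² eV with Z = 4:

E_9 = -13.6057 × 4² / 9² = -217.6912 / 81 = -2.6875456790 eV
E_15 = -13.6057 × 4² / 15² = -217.6912 / 225 = -0.9675164444 eV

The ratio is:
E_9/E_15 = (-2.6875456790) / (-0.9675164444)
E_9/E_15 = (-217.6912/81) / (-217.6912/225)
E_9/E_15 = 225/81
E_9/E_15 = 2.7778
(Note: the Z² factors cancel in the ratio.)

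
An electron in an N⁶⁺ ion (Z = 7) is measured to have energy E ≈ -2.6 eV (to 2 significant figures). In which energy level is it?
n = 16

The exact energy levels follow E_n = -13.6057 Z² / n² eV with Z = 7.

The measured value (-2.6 eV) is reported to only 2 significant figures, so we must test candidate n values and see which one matches to that precision.

Candidate energies:
  n = 14:  E = -13.6057 × 7² / 14² = -3.401425 eV
  n = 15:  E = -13.6057 × 7² / 15² = -2.963019 eV
  n = 16:  E = -13.6057 × 7² / 16² = -2.604216 eV  ← matches
  n = 17:  E = -13.6057 × 7² / 17² = -2.306849 eV
  n = 18:  E = -13.6057 × 7² / 18² = -2.057652 eV

Checking against the measurement of -2.6 eV (2 sig figs), only n = 16 agrees:
E_16 = -2.604216 eV, which rounds to -2.6 eV ✓

Therefore n = 16.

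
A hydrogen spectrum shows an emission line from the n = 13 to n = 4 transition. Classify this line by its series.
Brackett series

The spectral series in hydrogen are named based on the final (lower) energy level:
- Lyman series: n_final = 1 (ultraviolet)
- Balmer series: n_final = 2 (visible/near-UV)
- Paschen series: n_final = 3 (infrared)
- Brackett series: n_final = 4 (infrared)
- Pfund series: n_final = 5 (far infrared)

Since this transition ends at n = 4, it belongs to the Brackett series.

For reference, this 13 → 4 line has photon energy
ΔE = 13.6057 eV × (1/4² - 1/13²) = 0.76984914941 eV,
corresponding to wavelength λ = hc/ΔE = 1239.84 eV·nm / 0.76984914941 eV = 1610.49733 nm in the infrared region.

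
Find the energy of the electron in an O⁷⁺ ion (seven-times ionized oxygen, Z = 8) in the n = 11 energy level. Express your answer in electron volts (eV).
-7.19640 eV

The energy levels of a hydrogen-like atom are given by:
E_n = -13.6057 Z² / n² eV  (with Z = 8 for O⁷⁺)

For n = 11:
E_11 = -13.6057 × 8² / 11²
E_11 = -13.6057 × 64 / 121
E_11 = -7.19640 eV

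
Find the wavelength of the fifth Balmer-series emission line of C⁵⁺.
11.025183 nm

The lines of a series are numbered from the longest wavelength (smallest ΔE) outward; the fifth line is the transition from n = n_f + 5 to n_f.
The Balmer series has all transitions ending at n_f = 2.

For C⁵⁺ (Z = 6), the fifth line (ε-line) is the jump from n = 7 to n = 2:
E_7 = -13.6057 × 6² / 7² = -9.99602449 eV
E_2 = -13.6057 × 6² / 2² = -122.45130000 eV
ΔE = E_7 - E_2 = 112.45527551 eV

λ = hc/E = 1239.84 eV·nm / 112.45527551 eV
λ = 11.025183 nm

This is the ε-line of the Balmer series in C⁵⁺.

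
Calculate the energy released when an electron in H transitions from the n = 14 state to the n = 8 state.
0.143172 eV

The energy levels are E_n = -13.6057 eV / n².

Energy at n = 14: E_14 = -13.6057 / 14² = -0.069416837 eV
Energy at n = 8: E_8 = -13.6057 / 8² = -0.212589063 eV

For emission (electron falling to lower state), the photon energy is:
E_photon = E_14 - E_8 = |-0.069416837 - (-0.212589063)|
E_photon = 0.143172 eV

This energy is carried away by the emitted photon.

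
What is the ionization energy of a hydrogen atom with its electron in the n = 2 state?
3.4014 eV

The ionization energy is the energy needed to remove the electron completely (n → ∞).

For hydrogen, E_n = -13.6057 eV / n².

At n = 2: E_2 = -13.6057 / 2² = -3.4014250 eV
At n = ∞: E_∞ = 0 eV

Ionization energy = E_∞ - E_2 = 0 - (-3.4014250) = 3.4014250 eV
Ionization energy ≈ 3.4014 eV

This is also called the binding energy of the electron in state n = 2.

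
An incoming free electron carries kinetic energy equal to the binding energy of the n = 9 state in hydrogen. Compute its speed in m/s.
2.4308e+05 m/s (or 0.081082% of c)

The binding energy at n = 9 for hydrogen is:
E_9 = -13.6057/9² = -0.16797160 eV
|E_9| = 0.16797160 eV

Convert to Joules:
KE = 0.16797160 eV × (1.602177 × 10⁻¹⁹ J/eV) = 2.691202e-20 J

Using KE = ½mv²:
v = √(2·KE/m_e)
v = √(2 × 2.691202e-20 J / 9.10938 × 10⁻³¹ kg)
v = 2.4308e+05 m/s

This is approximately 0.081082% the speed of light.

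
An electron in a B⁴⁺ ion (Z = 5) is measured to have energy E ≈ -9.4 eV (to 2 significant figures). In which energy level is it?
n = 6

The exact energy levels follow E_n = -13.6057 Z² / n² eV with Z = 5.

The measured value (-9.4 eV) is reported to only 2 significant figures, so we must test candidate n values and see which one matches to that precision.

Candidate energies:
  n = 4:  E = -13.6057 × 5² / 4² = -21.25891 eV
  n = 5:  E = -13.6057 × 5² / 5² = -13.60570 eV
  n = 6:  E = -13.6057 × 5² / 6² = -9.44840 eV  ← matches
  n = 7:  E = -13.6057 × 5² / 7² = -6.94168 eV
  n = 8:  E = -13.6057 × 5² / 8² = -5.31473 eV

Checking against the measurement of -9.4 eV (2 sig figs), only n = 6 agrees:
E_6 = -9.44840 eV, which rounds to -9.4 eV ✓

Therefore n = 6.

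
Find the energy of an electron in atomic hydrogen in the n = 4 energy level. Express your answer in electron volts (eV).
-0.8504 eV

The energy levels of a hydrogen-like atom are given by:
E_n = -13.6057 eV / n²

For n = 4:
E_4 = -13.6057 eV / 4²
E_4 = -13.6057 eV / 16
E_4 = -0.8504 eV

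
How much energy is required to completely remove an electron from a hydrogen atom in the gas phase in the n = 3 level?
1.5117 eV

The ionization energy is the energy needed to remove the electron completely (n → ∞).

For hydrogen, E_n = -13.6057 eV / n².

At n = 3: E_3 = -13.6057 / 3² = -1.5117444 eV
At n = ∞: E_∞ = 0 eV

Ionization energy = E_∞ - E_3 = 0 - (-1.5117444) = 1.5117444 eV
Ionization energy ≈ 1.5117 eV

This is also called the binding energy of the electron in state n = 3.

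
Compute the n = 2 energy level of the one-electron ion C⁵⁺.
-122.451300 eV

For hydrogen-like ions, the energy levels scale with Z²:
E_n = -13.6057 Z² / n² eV

For C⁵⁺ (Z = 6) at n = 2:
E_2 = -13.6057 × 6² / 2²
E_2 = -13.6057 × 36 / 4
E_2 = -489.8052 / 4
E_2 = -122.451300 eV

The energy is 36 times more negative than hydrogen at the same n due to the stronger nuclear charge.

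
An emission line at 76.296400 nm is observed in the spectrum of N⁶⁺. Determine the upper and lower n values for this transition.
n = 8 → n = 5

First, find the photon energy from the wavelength (hc = 1239.84 eV·nm):
E = hc/λ = 1239.84 eV·nm / 76.296400 nm = 16.250308 eV

The energy levels of N⁶⁺ satisfy E_n = -13.6057 × 7² / n² eV, so an emission n_i → n_f releases
ΔE = 13.6057 × 7² × (1/n_f² − 1/n_i²) eV.

Setting ΔE equal to the photon energy:
1/n_f² − 1/n_i² = 16.250308 / (13.6057 × 7²) = 0.024375000

Since 1/n_i² must be positive, we need 1/n_f² > 0.024375000, i.e. n_f ≤ 6. For each allowed n_f, solve n_i = (1/n_f² − 0.024375000)^(−1/2) and check whether it is a whole number:
  n_f = 1: 1/n_i² = 1.000000000 − 0.024375000 = 0.975625000 → n_i = 1.012  (not an integer) ✗
  n_f = 2: 1/n_i² = 0.250000000 − 0.024375000 = 0.225625000 → n_i = 2.105  (not an integer) ✗
  n_f = 3: 1/n_i² = 0.111111111 − 0.024375000 = 0.086736111 → n_i = 3.395  (not an integer) ✗
  n_f = 4: 1/n_i² = 0.062500000 − 0.024375000 = 0.038125000 → n_i = 5.121  (not an integer) ✗
  n_f = 5: 1/n_i² = 0.040000000 − 0.024375000 = 0.015625000 → n_i = 8.000  → integer, n_i = 8 ✓
  n_f = 6: 1/n_i² = 0.027777778 − 0.024375000 = 0.003402778 → n_i = 17.143  (not an integer) ✗

Only n_f = 5 gives an integer upper level, n_i = 8.

The transition is from n = 8 to n = 5 (emission).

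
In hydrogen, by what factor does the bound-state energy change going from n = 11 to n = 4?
7.5625

Using E_n = -13.6057 Z² / n² eV with Z = 1:

E_4 = -13.6057 / 4² = -13.6057 / 16 = -0.85035625 eV
E_11 = -13.6057 / 11² = -13.6057 / 121 = -0.11244380 eV

The ratio is:
E_4/E_11 = (-0.85035625) / (-0.11244380)
E_4/E_11 = (-13.6057/16) / (-13.6057/121)
E_4/E_11 = 121/16
E_4/E_11 = 7.5625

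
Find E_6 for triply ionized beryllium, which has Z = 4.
-6.04698 eV

For hydrogen-like ions, the energy levels scale with Z²:
E_n = -13.6057 Z² / n² eV

For Be³⁺ (Z = 4) at n = 6:
E_6 = -13.6057 × 4² / 6²
E_6 = -13.6057 × 16 / 36
E_6 = -217.6912 / 36
E_6 = -6.04698 eV

The energy is 16 times more negative than hydrogen at the same n due to the stronger nuclear charge.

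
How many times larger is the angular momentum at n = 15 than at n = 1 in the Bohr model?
15.00

In the Bohr model, L_n = nℏ, so the ratio is purely the ratio of quantum numbers:

L_15/L_1 = 15ℏ / 1ℏ = 15/1 = 15.00

The angular momentum scales linearly with n.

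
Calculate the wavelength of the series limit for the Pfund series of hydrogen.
2278.16 nm

The series limit corresponds to the transition from n = ∞ to n = 5.
This is the highest energy (shortest wavelength) transition in the Pfund series.

E_∞ = 0 eV
E_5 = -13.6057 / 5² = -0.54422800 eV

Energy at series limit:
ΔE = E_∞ - E_5 = 0 - (-0.54422800) = 0.54422800 eV
λ = hc/E = 1239.84 eV·nm / 0.54422800 eV = 2278.16 nm

This energy equals the ionization energy from the n = 5 state of hydrogen.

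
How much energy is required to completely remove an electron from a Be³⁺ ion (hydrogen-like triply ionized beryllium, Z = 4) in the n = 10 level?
2.1769 eV

The ionization energy is the energy needed to remove the electron completely (n → ∞).

For a hydrogen-like ion with Z = 4, E_n = -13.6057 Z² / n² eV.

At n = 10: E_10 = -13.6057 × 4² / 10² = -2.1769120 eV
At n = ∞: E_∞ = 0 eV

Ionization energy = E_∞ - E_10 = 0 - (-2.1769120) = 2.1769120 eV
Ionization energy ≈ 2.1769 eV

This is also called the binding energy of the electron in state n = 10.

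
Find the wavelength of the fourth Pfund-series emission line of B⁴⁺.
131.807992 nm

The lines of a series are numbered from the longest wavelength (smallest ΔE) outward; the fourth line is the transition from n = n_f + 4 to n_f.
The Pfund series has all transitions ending at n_f = 5.

For B⁴⁺ (Z = 5), the fourth line (δ-line) is the jump from n = 9 to n = 5:
E_9 = -13.6057 × 5² / 9² = -4.1992901235 eV
E_5 = -13.6057 × 5² / 5² = -13.6057000000 eV
ΔE = E_9 - E_5 = 9.4064098765 eV

λ = hc/E = 1239.84 eV·nm / 9.4064098765 eV
λ = 131.807992 nm

This is the δ-line of the Pfund series in B⁴⁺.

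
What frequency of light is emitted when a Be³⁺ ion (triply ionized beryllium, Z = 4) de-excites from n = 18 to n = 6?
1.30e+15 Hz

First, find the transition energy:
E_18 = -13.6057 × 4² / 18² = -0.67189 eV
E_6 = -13.6057 × 4² / 6² = -6.04698 eV
|ΔE| = |E_6 - E_18| = 5.37509 eV

Convert to Joules: E = 5.37509 eV × (1.602177 × 10⁻¹⁹ J/eV) = 8.6118e-19 J

Using E = hf:
f = E/h = 8.6118e-19 J / (6.62607 × 10⁻³⁴ J·s)
f = 1.30e+15 Hz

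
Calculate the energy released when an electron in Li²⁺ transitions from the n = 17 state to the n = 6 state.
2.98 eV

The energy levels are E_n = -13.6057 Z² eV / n².

Energy at n = 17: E_17 = -13.6057 × 3² / 17² = -0.42371 eV
Energy at n = 6: E_6 = -13.6057 × 3² / 6² = -3.40143 eV

For emission (electron falling to lower state), the photon energy is:
E_photon = E_17 - E_6 = |-0.42371 - (-3.40143)|
E_photon = 2.98 eV

This energy is carried away by the emitted photon.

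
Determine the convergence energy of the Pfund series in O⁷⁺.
34.8306 eV

The series limit corresponds to the transition from n = ∞ to n = 5.
This is the highest energy (shortest wavelength) transition in the Pfund series.

E_∞ = 0 eV
E_5 = -13.6057 × 8² / 5² = -34.8306 eV

Energy at series limit:
ΔE = E_∞ - E_5 = 0 - (-34.8306) = 34.8306 eV

This energy equals the ionization energy from the n = 5 state of O⁷⁺.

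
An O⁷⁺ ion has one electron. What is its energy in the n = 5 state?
-34.83 eV

For hydrogen-like ions, the energy levels scale with Z²:
E_n = -13.6057 Z² / n² eV

For O⁷⁺ (Z = 8) at n = 5:
E_5 = -13.6057 × 8² / 5²
E_5 = -13.6057 × 64 / 25
E_5 = -870.7648 / 25
E_5 = -34.83 eV

The energy is 64 times more negative than hydrogen at the same n due to the stronger nuclear charge.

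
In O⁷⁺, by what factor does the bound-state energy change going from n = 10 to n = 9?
1.235

Using E_n = -13.6057 Z² / n² eV with Z = 8:

E_9 = -13.6057 × 8² / 9² = -870.7648 / 81 = -10.750182716 eV
E_10 = -13.6057 × 8² / 10² = -870.7648 / 100 = -8.707648000 eV

The ratio is:
E_9/E_10 = (-10.750182716) / (-8.707648000)
E_9/E_10 = (-870.7648/81) / (-870.7648/100)
E_9/E_10 = 100/81
E_9/E_10 = 1.235
(Note: the Z² factors cancel in the ratio.)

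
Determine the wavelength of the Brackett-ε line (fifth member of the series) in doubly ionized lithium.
201.88 nm

The lines of a series are numbered from the longest wavelength (smallest ΔE) outward; the fifth line is the transition from n = n_f + 5 to n_f.
The Brackett series has all transitions ending at n_f = 4.

For Li²⁺ (Z = 3), the fifth line (ε-line) is the jump from n = 9 to n = 4:
E_9 = -13.6057 × 3² / 9² = -1.511744 eV
E_4 = -13.6057 × 3² / 4² = -7.653206 eV
ΔE = E_9 - E_4 = 6.141462 eV

λ = hc/E = 1239.84 eV·nm / 6.141462 eV
λ = 201.88 nm

This is the ε-line of the Brackett series in Li²⁺.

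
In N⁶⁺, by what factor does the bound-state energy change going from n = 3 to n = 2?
2.250

Using E_n = -13.6057 Z² / n² eV with Z = 7:

E_2 = -13.6057 × 7² / 2² = -666.6793 / 4 = -166.669825000 eV
E_3 = -13.6057 × 7² / 3² = -666.6793 / 9 = -74.075477778 eV

The ratio is:
E_2/E_3 = (-166.669825000) / (-74.075477778)
E_2/E_3 = (-666.6793/4) / (-666.6793/9)
E_2/E_3 = 9/4
E_2/E_3 = 2.250
(Note: the Z² factors cancel in the ratio.)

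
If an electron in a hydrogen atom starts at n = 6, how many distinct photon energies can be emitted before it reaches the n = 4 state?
3

The electron can occupy levels n = 4, 5, ..., 6 during de-excitation — that is m = 6 - 4 + 1 = 3 distinct levels.

The number of distinct spectral lines equals the number of ways to choose 2 of these m levels (each pair gives one possible emission transition):

Number of lines = m(m-1)/2 = 3×2/2 = 3

These correspond to all possible transitions between the 3 levels:
6 → 5, 6 → 4, 5 → 4

Each transition produces a photon with a unique energy (and thus wavelength). This count does not depend on Z.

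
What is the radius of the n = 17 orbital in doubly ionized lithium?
5.09774 nm (or 50.97740 Å)

The Bohr radius formula is:
r_n = n² a₀ / Z

where a₀ = 0.05291772 nm is the Bohr radius.

For Li²⁺ (Z = 3) at n = 17:
r_17 = 17² × 0.05291772 nm / 3
r_17 = 289 × 0.05291772 nm / 3
r_17 = 15.293221 nm / 3
r_17 = 5.09774 nm

The electron orbits at approximately 5.09774 nm from the nucleus.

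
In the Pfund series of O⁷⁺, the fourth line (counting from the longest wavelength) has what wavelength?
51.4875 nm

The lines of a series are numbered from the longest wavelength (smallest ΔE) outward; the fourth line is the transition from n = n_f + 4 to n_f.
The Pfund series has all transitions ending at n_f = 5.

For O⁷⁺ (Z = 8), the fourth line (δ-line) is the jump from n = 9 to n = 5:
E_9 = -13.6057 × 8² / 9² = -10.750183 eV
E_5 = -13.6057 × 8² / 5² = -34.830592 eV
ΔE = E_9 - E_5 = 24.080409 eV

λ = hc/E = 1239.84 eV·nm / 24.080409 eV
λ = 51.4875 nm

This is the δ-line of the Pfund series in O⁷⁺.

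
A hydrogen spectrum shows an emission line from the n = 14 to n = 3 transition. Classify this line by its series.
Paschen series

The spectral series in hydrogen are named based on the final (lower) energy level:
- Lyman series: n_final = 1 (ultraviolet)
- Balmer series: n_final = 2 (visible/near-UV)
- Paschen series: n_final = 3 (infrared)
- Brackett series: n_final = 4 (infrared)
- Pfund series: n_final = 5 (far infrared)

Since this transition ends at n = 3, it belongs to the Paschen series.

For reference, this 14 → 3 line has photon energy
ΔE = 13.6057 eV × (1/3² - 1/14²) = 1.4423276077 eV,
corresponding to wavelength λ = hc/ΔE = 1239.84 eV·nm / 1.4423276077 eV = 859.610530 nm in the infrared region.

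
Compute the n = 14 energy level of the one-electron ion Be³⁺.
-1.11 eV

For hydrogen-like ions, the energy levels scale with Z²:
E_n = -13.6057 Z² / n² eV

For Be³⁺ (Z = 4) at n = 14:
E_14 = -13.6057 × 4² / 14²
E_14 = -13.6057 × 16 / 196
E_14 = -217.6912 / 196
E_14 = -1.11 eV

The energy is 16 times more negative than hydrogen at the same n due to the stronger nuclear charge.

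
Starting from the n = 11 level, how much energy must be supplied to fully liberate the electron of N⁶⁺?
5.51 eV

The ionization energy is the energy needed to remove the electron completely (n → ∞).

For a hydrogen-like ion with Z = 7, E_n = -13.6057 Z² / n² eV.

At n = 11: E_11 = -13.6057 × 7² / 11² = -5.50975 eV
At n = ∞: E_∞ = 0 eV

Ionization energy = E_∞ - E_11 = 0 - (-5.50975) = 5.50975 eV
Ionization energy ≈ 5.51 eV

This is also called the binding energy of the electron in state n = 11.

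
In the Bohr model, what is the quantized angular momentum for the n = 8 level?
8.44e-34 J·s (or 8ℏ)

In the Bohr model, angular momentum is quantized:
L = nℏ

where ℏ = h/(2π) = 1.0546e-34 J·s

For n = 8:
L = 8 × 1.0546e-34 J·s
L = 8.44e-34 J·s

This can also be written as L = 8ℏ.
The angular momentum is an integer multiple of the reduced Planck constant.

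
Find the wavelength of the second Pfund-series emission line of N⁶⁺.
94.923 nm

The lines of a series are numbered from the longest wavelength (smallest ΔE) outward; the second line is the transition from n = n_f + 2 to n_f.
The Pfund series has all transitions ending at n_f = 5.

For N⁶⁺ (Z = 7), the second line (β-line) is the jump from n = 7 to n = 5:
E_7 = -13.6057 × 7² / 7² = -13.60570 eV
E_5 = -13.6057 × 7² / 5² = -26.66717 eV
ΔE = E_7 - E_5 = 13.06147 eV

λ = hc/E = 1239.84 eV·nm / 13.06147 eV
λ = 94.923 nm

This is the β-line of the Pfund series in N⁶⁺.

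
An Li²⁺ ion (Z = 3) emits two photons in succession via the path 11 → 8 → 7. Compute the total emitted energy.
1.48701 eV

The energy levels of Li²⁺ are E_n = -13.6057 × 3² / n² eV.

First transition (11 → 8):
ΔE₁ = |E_8 - E_11|
ΔE₁ = |-1.91330156250 - (-1.01199421488)| = 0.90130735 eV

Second transition (8 → 7):
ΔE₂ = |E_7 - E_8|
ΔE₂ = |-2.49900612245 - (-1.91330156250)| = 0.58570456 eV

Total energy released:
E_total = ΔE₁ + ΔE₂ = 0.90130735 + 0.58570456 = 1.48701 eV

Note: This equals the direct transition 11 → 7: 1.48701 eV ✓
Energy is conserved regardless of the path taken.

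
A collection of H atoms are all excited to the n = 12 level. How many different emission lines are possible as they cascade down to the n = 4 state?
36

The electron can occupy levels n = 4, 5, ..., 12 during de-excitation — that is m = 12 - 4 + 1 = 9 distinct levels.

The number of distinct spectral lines equals the number of ways to choose 2 of these m levels (each pair gives one possible emission transition):

Number of lines = m(m-1)/2 = 9×8/2 = 36

These correspond to all possible transitions between the 9 levels:
12 → 11, 12 → 10, 12 → 9, 12 → 8, 12 → 7, 12 → 6, 12 → 5, 12 → 4...

Each transition produces a photon with a unique energy (and thus wavelength). This count does not depend on Z.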